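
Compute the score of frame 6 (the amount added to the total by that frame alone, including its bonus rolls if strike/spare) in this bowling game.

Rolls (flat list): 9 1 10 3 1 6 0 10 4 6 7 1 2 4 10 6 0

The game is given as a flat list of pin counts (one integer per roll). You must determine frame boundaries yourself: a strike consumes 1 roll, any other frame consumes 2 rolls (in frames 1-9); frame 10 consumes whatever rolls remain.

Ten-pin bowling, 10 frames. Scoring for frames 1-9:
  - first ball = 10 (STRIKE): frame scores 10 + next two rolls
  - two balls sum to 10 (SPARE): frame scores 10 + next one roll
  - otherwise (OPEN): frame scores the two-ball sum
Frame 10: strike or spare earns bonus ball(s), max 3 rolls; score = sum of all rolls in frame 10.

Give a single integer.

Frame 1: SPARE (9+1=10). 10 + next roll (10) = 20. Cumulative: 20
Frame 2: STRIKE. 10 + next two rolls (3+1) = 14. Cumulative: 34
Frame 3: OPEN (3+1=4). Cumulative: 38
Frame 4: OPEN (6+0=6). Cumulative: 44
Frame 5: STRIKE. 10 + next two rolls (4+6) = 20. Cumulative: 64
Frame 6: SPARE (4+6=10). 10 + next roll (7) = 17. Cumulative: 81
Frame 7: OPEN (7+1=8). Cumulative: 89
Frame 8: OPEN (2+4=6). Cumulative: 95

Answer: 17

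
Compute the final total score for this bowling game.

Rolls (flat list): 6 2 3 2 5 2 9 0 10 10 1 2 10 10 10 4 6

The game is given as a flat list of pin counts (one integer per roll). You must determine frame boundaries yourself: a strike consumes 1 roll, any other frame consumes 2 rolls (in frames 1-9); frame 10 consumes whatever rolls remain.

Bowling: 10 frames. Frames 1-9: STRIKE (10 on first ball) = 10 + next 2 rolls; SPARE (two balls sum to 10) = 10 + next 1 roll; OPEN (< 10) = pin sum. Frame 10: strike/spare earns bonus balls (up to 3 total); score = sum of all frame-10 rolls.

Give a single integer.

Answer: 140

Derivation:
Frame 1: OPEN (6+2=8). Cumulative: 8
Frame 2: OPEN (3+2=5). Cumulative: 13
Frame 3: OPEN (5+2=7). Cumulative: 20
Frame 4: OPEN (9+0=9). Cumulative: 29
Frame 5: STRIKE. 10 + next two rolls (10+1) = 21. Cumulative: 50
Frame 6: STRIKE. 10 + next two rolls (1+2) = 13. Cumulative: 63
Frame 7: OPEN (1+2=3). Cumulative: 66
Frame 8: STRIKE. 10 + next two rolls (10+10) = 30. Cumulative: 96
Frame 9: STRIKE. 10 + next two rolls (10+4) = 24. Cumulative: 120
Frame 10: STRIKE. Sum of all frame-10 rolls (10+4+6) = 20. Cumulative: 140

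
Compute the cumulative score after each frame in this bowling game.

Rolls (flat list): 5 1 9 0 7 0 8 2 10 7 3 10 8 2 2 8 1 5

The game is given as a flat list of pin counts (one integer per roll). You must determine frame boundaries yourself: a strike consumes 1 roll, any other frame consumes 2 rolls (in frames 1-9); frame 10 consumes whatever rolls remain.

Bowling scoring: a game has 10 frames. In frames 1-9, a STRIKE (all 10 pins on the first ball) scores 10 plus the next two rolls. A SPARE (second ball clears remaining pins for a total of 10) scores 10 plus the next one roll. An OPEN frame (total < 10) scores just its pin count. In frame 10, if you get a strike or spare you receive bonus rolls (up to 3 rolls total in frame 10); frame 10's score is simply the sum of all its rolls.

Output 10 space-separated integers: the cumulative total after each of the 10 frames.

Answer: 6 15 22 42 62 82 102 114 125 131

Derivation:
Frame 1: OPEN (5+1=6). Cumulative: 6
Frame 2: OPEN (9+0=9). Cumulative: 15
Frame 3: OPEN (7+0=7). Cumulative: 22
Frame 4: SPARE (8+2=10). 10 + next roll (10) = 20. Cumulative: 42
Frame 5: STRIKE. 10 + next two rolls (7+3) = 20. Cumulative: 62
Frame 6: SPARE (7+3=10). 10 + next roll (10) = 20. Cumulative: 82
Frame 7: STRIKE. 10 + next two rolls (8+2) = 20. Cumulative: 102
Frame 8: SPARE (8+2=10). 10 + next roll (2) = 12. Cumulative: 114
Frame 9: SPARE (2+8=10). 10 + next roll (1) = 11. Cumulative: 125
Frame 10: OPEN. Sum of all frame-10 rolls (1+5) = 6. Cumulative: 131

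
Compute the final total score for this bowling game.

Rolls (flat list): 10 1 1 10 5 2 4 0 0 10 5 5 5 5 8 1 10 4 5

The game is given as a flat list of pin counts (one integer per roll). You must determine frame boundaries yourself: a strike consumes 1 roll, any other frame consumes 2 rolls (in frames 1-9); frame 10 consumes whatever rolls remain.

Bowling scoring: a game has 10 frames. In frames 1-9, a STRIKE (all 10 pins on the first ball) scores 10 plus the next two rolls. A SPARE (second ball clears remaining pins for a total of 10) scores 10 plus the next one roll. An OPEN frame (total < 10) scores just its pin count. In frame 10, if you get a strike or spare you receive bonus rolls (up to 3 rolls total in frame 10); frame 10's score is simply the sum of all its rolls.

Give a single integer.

Frame 1: STRIKE. 10 + next two rolls (1+1) = 12. Cumulative: 12
Frame 2: OPEN (1+1=2). Cumulative: 14
Frame 3: STRIKE. 10 + next two rolls (5+2) = 17. Cumulative: 31
Frame 4: OPEN (5+2=7). Cumulative: 38
Frame 5: OPEN (4+0=4). Cumulative: 42
Frame 6: SPARE (0+10=10). 10 + next roll (5) = 15. Cumulative: 57
Frame 7: SPARE (5+5=10). 10 + next roll (5) = 15. Cumulative: 72
Frame 8: SPARE (5+5=10). 10 + next roll (8) = 18. Cumulative: 90
Frame 9: OPEN (8+1=9). Cumulative: 99
Frame 10: STRIKE. Sum of all frame-10 rolls (10+4+5) = 19. Cumulative: 118

Answer: 118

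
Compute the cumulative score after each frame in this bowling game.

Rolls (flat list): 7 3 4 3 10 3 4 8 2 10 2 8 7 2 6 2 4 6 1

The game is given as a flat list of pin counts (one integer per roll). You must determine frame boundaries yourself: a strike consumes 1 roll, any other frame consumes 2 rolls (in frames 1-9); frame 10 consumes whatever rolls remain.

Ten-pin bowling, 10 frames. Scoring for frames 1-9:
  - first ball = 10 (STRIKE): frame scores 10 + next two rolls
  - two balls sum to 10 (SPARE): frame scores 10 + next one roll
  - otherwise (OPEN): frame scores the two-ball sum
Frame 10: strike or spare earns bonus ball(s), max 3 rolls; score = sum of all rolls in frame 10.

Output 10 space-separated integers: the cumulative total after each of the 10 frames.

Answer: 14 21 38 45 65 85 102 111 119 130

Derivation:
Frame 1: SPARE (7+3=10). 10 + next roll (4) = 14. Cumulative: 14
Frame 2: OPEN (4+3=7). Cumulative: 21
Frame 3: STRIKE. 10 + next two rolls (3+4) = 17. Cumulative: 38
Frame 4: OPEN (3+4=7). Cumulative: 45
Frame 5: SPARE (8+2=10). 10 + next roll (10) = 20. Cumulative: 65
Frame 6: STRIKE. 10 + next two rolls (2+8) = 20. Cumulative: 85
Frame 7: SPARE (2+8=10). 10 + next roll (7) = 17. Cumulative: 102
Frame 8: OPEN (7+2=9). Cumulative: 111
Frame 9: OPEN (6+2=8). Cumulative: 119
Frame 10: SPARE. Sum of all frame-10 rolls (4+6+1) = 11. Cumulative: 130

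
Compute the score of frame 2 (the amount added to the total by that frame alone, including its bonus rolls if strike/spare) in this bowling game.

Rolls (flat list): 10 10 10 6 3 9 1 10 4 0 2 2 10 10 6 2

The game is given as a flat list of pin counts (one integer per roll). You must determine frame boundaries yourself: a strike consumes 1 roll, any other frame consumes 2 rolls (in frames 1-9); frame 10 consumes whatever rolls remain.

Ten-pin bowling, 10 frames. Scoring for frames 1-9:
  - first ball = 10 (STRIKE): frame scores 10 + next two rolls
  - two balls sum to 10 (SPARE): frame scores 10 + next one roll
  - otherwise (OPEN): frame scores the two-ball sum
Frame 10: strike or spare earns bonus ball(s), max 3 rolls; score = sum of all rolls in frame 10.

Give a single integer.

Answer: 26

Derivation:
Frame 1: STRIKE. 10 + next two rolls (10+10) = 30. Cumulative: 30
Frame 2: STRIKE. 10 + next two rolls (10+6) = 26. Cumulative: 56
Frame 3: STRIKE. 10 + next two rolls (6+3) = 19. Cumulative: 75
Frame 4: OPEN (6+3=9). Cumulative: 84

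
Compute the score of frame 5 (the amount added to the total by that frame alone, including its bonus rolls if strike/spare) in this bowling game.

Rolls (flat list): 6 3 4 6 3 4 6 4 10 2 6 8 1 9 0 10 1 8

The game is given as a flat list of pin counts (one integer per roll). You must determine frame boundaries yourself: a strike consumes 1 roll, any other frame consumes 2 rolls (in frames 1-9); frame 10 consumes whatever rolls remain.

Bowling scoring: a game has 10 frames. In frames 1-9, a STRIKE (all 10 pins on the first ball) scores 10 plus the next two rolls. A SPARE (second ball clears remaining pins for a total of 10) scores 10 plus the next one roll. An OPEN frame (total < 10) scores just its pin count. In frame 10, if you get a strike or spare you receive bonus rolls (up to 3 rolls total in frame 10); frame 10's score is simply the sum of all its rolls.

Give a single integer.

Answer: 18

Derivation:
Frame 1: OPEN (6+3=9). Cumulative: 9
Frame 2: SPARE (4+6=10). 10 + next roll (3) = 13. Cumulative: 22
Frame 3: OPEN (3+4=7). Cumulative: 29
Frame 4: SPARE (6+4=10). 10 + next roll (10) = 20. Cumulative: 49
Frame 5: STRIKE. 10 + next two rolls (2+6) = 18. Cumulative: 67
Frame 6: OPEN (2+6=8). Cumulative: 75
Frame 7: OPEN (8+1=9). Cumulative: 84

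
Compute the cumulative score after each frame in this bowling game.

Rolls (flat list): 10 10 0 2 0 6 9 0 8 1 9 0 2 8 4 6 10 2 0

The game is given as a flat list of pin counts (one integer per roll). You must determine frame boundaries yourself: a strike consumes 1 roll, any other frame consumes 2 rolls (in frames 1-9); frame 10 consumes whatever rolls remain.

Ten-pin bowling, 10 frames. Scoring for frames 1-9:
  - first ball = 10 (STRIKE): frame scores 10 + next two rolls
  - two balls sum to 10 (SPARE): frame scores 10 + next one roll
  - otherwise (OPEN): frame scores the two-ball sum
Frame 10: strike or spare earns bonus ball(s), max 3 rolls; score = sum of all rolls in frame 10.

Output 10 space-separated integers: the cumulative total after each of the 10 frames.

Answer: 20 32 34 40 49 58 67 81 101 113

Derivation:
Frame 1: STRIKE. 10 + next two rolls (10+0) = 20. Cumulative: 20
Frame 2: STRIKE. 10 + next two rolls (0+2) = 12. Cumulative: 32
Frame 3: OPEN (0+2=2). Cumulative: 34
Frame 4: OPEN (0+6=6). Cumulative: 40
Frame 5: OPEN (9+0=9). Cumulative: 49
Frame 6: OPEN (8+1=9). Cumulative: 58
Frame 7: OPEN (9+0=9). Cumulative: 67
Frame 8: SPARE (2+8=10). 10 + next roll (4) = 14. Cumulative: 81
Frame 9: SPARE (4+6=10). 10 + next roll (10) = 20. Cumulative: 101
Frame 10: STRIKE. Sum of all frame-10 rolls (10+2+0) = 12. Cumulative: 113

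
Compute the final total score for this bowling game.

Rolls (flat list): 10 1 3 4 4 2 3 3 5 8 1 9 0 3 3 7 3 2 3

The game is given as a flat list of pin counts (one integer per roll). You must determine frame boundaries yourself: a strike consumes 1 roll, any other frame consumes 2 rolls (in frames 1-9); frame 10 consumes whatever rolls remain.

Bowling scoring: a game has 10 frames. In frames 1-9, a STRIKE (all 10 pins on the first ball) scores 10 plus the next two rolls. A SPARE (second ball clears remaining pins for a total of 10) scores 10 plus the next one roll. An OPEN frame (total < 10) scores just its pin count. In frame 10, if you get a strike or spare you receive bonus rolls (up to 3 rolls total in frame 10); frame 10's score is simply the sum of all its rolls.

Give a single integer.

Answer: 80

Derivation:
Frame 1: STRIKE. 10 + next two rolls (1+3) = 14. Cumulative: 14
Frame 2: OPEN (1+3=4). Cumulative: 18
Frame 3: OPEN (4+4=8). Cumulative: 26
Frame 4: OPEN (2+3=5). Cumulative: 31
Frame 5: OPEN (3+5=8). Cumulative: 39
Frame 6: OPEN (8+1=9). Cumulative: 48
Frame 7: OPEN (9+0=9). Cumulative: 57
Frame 8: OPEN (3+3=6). Cumulative: 63
Frame 9: SPARE (7+3=10). 10 + next roll (2) = 12. Cumulative: 75
Frame 10: OPEN. Sum of all frame-10 rolls (2+3) = 5. Cumulative: 80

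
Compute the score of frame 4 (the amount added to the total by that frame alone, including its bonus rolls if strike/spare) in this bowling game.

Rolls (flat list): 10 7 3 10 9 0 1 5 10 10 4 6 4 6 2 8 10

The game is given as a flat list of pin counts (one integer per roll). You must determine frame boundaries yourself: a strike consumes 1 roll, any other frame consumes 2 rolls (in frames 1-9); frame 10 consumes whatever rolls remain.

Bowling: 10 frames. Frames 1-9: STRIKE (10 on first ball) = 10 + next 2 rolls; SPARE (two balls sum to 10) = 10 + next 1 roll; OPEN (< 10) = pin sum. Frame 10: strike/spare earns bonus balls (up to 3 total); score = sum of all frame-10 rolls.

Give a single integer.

Answer: 9

Derivation:
Frame 1: STRIKE. 10 + next two rolls (7+3) = 20. Cumulative: 20
Frame 2: SPARE (7+3=10). 10 + next roll (10) = 20. Cumulative: 40
Frame 3: STRIKE. 10 + next two rolls (9+0) = 19. Cumulative: 59
Frame 4: OPEN (9+0=9). Cumulative: 68
Frame 5: OPEN (1+5=6). Cumulative: 74
Frame 6: STRIKE. 10 + next two rolls (10+4) = 24. Cumulative: 98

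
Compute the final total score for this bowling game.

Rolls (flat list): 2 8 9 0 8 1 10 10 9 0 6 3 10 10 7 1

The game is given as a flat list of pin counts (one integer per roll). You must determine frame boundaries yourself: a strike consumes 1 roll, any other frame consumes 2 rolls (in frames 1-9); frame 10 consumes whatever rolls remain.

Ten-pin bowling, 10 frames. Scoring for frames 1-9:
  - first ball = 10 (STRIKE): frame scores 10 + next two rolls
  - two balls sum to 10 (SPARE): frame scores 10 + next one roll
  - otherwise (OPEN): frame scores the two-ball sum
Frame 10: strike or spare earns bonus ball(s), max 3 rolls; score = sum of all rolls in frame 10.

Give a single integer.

Answer: 156

Derivation:
Frame 1: SPARE (2+8=10). 10 + next roll (9) = 19. Cumulative: 19
Frame 2: OPEN (9+0=9). Cumulative: 28
Frame 3: OPEN (8+1=9). Cumulative: 37
Frame 4: STRIKE. 10 + next two rolls (10+9) = 29. Cumulative: 66
Frame 5: STRIKE. 10 + next two rolls (9+0) = 19. Cumulative: 85
Frame 6: OPEN (9+0=9). Cumulative: 94
Frame 7: OPEN (6+3=9). Cumulative: 103
Frame 8: STRIKE. 10 + next two rolls (10+7) = 27. Cumulative: 130
Frame 9: STRIKE. 10 + next two rolls (7+1) = 18. Cumulative: 148
Frame 10: OPEN. Sum of all frame-10 rolls (7+1) = 8. Cumulative: 156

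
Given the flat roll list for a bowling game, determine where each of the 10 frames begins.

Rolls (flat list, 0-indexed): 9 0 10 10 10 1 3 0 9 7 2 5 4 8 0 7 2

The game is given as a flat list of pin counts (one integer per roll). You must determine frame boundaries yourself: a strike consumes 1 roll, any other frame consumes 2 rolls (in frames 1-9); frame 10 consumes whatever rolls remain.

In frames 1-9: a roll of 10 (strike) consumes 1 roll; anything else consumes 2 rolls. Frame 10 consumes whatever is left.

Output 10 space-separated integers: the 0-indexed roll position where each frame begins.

Frame 1 starts at roll index 0: rolls=9,0 (sum=9), consumes 2 rolls
Frame 2 starts at roll index 2: roll=10 (strike), consumes 1 roll
Frame 3 starts at roll index 3: roll=10 (strike), consumes 1 roll
Frame 4 starts at roll index 4: roll=10 (strike), consumes 1 roll
Frame 5 starts at roll index 5: rolls=1,3 (sum=4), consumes 2 rolls
Frame 6 starts at roll index 7: rolls=0,9 (sum=9), consumes 2 rolls
Frame 7 starts at roll index 9: rolls=7,2 (sum=9), consumes 2 rolls
Frame 8 starts at roll index 11: rolls=5,4 (sum=9), consumes 2 rolls
Frame 9 starts at roll index 13: rolls=8,0 (sum=8), consumes 2 rolls
Frame 10 starts at roll index 15: 2 remaining rolls

Answer: 0 2 3 4 5 7 9 11 13 15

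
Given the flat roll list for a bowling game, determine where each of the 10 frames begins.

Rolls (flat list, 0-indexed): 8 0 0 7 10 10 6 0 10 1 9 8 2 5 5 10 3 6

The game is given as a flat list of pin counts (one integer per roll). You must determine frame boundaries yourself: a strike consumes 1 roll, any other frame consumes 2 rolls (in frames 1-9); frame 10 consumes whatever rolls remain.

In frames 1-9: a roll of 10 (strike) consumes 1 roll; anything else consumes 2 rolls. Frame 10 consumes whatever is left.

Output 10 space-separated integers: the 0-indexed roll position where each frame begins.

Answer: 0 2 4 5 6 8 9 11 13 15

Derivation:
Frame 1 starts at roll index 0: rolls=8,0 (sum=8), consumes 2 rolls
Frame 2 starts at roll index 2: rolls=0,7 (sum=7), consumes 2 rolls
Frame 3 starts at roll index 4: roll=10 (strike), consumes 1 roll
Frame 4 starts at roll index 5: roll=10 (strike), consumes 1 roll
Frame 5 starts at roll index 6: rolls=6,0 (sum=6), consumes 2 rolls
Frame 6 starts at roll index 8: roll=10 (strike), consumes 1 roll
Frame 7 starts at roll index 9: rolls=1,9 (sum=10), consumes 2 rolls
Frame 8 starts at roll index 11: rolls=8,2 (sum=10), consumes 2 rolls
Frame 9 starts at roll index 13: rolls=5,5 (sum=10), consumes 2 rolls
Frame 10 starts at roll index 15: 3 remaining rolls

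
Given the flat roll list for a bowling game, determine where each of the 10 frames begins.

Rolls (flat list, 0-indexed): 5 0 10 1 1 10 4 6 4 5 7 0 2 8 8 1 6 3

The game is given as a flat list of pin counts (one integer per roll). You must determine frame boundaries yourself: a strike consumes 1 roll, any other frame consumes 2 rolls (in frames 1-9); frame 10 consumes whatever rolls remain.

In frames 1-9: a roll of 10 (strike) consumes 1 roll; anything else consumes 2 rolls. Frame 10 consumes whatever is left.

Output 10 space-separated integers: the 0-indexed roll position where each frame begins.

Answer: 0 2 3 5 6 8 10 12 14 16

Derivation:
Frame 1 starts at roll index 0: rolls=5,0 (sum=5), consumes 2 rolls
Frame 2 starts at roll index 2: roll=10 (strike), consumes 1 roll
Frame 3 starts at roll index 3: rolls=1,1 (sum=2), consumes 2 rolls
Frame 4 starts at roll index 5: roll=10 (strike), consumes 1 roll
Frame 5 starts at roll index 6: rolls=4,6 (sum=10), consumes 2 rolls
Frame 6 starts at roll index 8: rolls=4,5 (sum=9), consumes 2 rolls
Frame 7 starts at roll index 10: rolls=7,0 (sum=7), consumes 2 rolls
Frame 8 starts at roll index 12: rolls=2,8 (sum=10), consumes 2 rolls
Frame 9 starts at roll index 14: rolls=8,1 (sum=9), consumes 2 rolls
Frame 10 starts at roll index 16: 2 remaining rolls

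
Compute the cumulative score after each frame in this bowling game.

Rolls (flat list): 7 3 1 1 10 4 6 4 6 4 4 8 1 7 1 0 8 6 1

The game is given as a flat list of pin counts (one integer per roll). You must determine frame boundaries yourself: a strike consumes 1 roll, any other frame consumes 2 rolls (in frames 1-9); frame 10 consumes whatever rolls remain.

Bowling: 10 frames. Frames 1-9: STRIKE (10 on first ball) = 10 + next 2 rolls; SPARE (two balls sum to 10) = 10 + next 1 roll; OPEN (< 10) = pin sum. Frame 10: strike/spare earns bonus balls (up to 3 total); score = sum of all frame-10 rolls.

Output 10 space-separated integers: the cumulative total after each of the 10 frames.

Frame 1: SPARE (7+3=10). 10 + next roll (1) = 11. Cumulative: 11
Frame 2: OPEN (1+1=2). Cumulative: 13
Frame 3: STRIKE. 10 + next two rolls (4+6) = 20. Cumulative: 33
Frame 4: SPARE (4+6=10). 10 + next roll (4) = 14. Cumulative: 47
Frame 5: SPARE (4+6=10). 10 + next roll (4) = 14. Cumulative: 61
Frame 6: OPEN (4+4=8). Cumulative: 69
Frame 7: OPEN (8+1=9). Cumulative: 78
Frame 8: OPEN (7+1=8). Cumulative: 86
Frame 9: OPEN (0+8=8). Cumulative: 94
Frame 10: OPEN. Sum of all frame-10 rolls (6+1) = 7. Cumulative: 101

Answer: 11 13 33 47 61 69 78 86 94 101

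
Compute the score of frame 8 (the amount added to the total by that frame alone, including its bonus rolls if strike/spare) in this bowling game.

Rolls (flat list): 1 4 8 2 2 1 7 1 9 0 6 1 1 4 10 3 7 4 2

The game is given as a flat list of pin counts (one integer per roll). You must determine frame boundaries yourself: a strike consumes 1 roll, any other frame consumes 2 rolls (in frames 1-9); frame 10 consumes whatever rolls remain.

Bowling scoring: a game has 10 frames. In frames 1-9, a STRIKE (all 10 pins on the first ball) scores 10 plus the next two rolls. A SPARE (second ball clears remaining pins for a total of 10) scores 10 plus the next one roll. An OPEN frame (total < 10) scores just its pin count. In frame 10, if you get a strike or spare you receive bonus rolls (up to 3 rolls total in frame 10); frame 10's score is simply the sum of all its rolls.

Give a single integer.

Frame 1: OPEN (1+4=5). Cumulative: 5
Frame 2: SPARE (8+2=10). 10 + next roll (2) = 12. Cumulative: 17
Frame 3: OPEN (2+1=3). Cumulative: 20
Frame 4: OPEN (7+1=8). Cumulative: 28
Frame 5: OPEN (9+0=9). Cumulative: 37
Frame 6: OPEN (6+1=7). Cumulative: 44
Frame 7: OPEN (1+4=5). Cumulative: 49
Frame 8: STRIKE. 10 + next two rolls (3+7) = 20. Cumulative: 69
Frame 9: SPARE (3+7=10). 10 + next roll (4) = 14. Cumulative: 83
Frame 10: OPEN. Sum of all frame-10 rolls (4+2) = 6. Cumulative: 89

Answer: 20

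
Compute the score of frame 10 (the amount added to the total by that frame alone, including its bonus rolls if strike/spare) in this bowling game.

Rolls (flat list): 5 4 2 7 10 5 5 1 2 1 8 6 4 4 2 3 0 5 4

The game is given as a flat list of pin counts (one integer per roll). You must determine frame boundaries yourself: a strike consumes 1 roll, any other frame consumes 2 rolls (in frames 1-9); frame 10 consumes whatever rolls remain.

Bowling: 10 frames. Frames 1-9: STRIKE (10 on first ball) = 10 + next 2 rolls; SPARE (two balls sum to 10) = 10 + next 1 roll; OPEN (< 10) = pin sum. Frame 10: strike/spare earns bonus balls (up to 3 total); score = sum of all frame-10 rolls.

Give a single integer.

Answer: 9

Derivation:
Frame 1: OPEN (5+4=9). Cumulative: 9
Frame 2: OPEN (2+7=9). Cumulative: 18
Frame 3: STRIKE. 10 + next two rolls (5+5) = 20. Cumulative: 38
Frame 4: SPARE (5+5=10). 10 + next roll (1) = 11. Cumulative: 49
Frame 5: OPEN (1+2=3). Cumulative: 52
Frame 6: OPEN (1+8=9). Cumulative: 61
Frame 7: SPARE (6+4=10). 10 + next roll (4) = 14. Cumulative: 75
Frame 8: OPEN (4+2=6). Cumulative: 81
Frame 9: OPEN (3+0=3). Cumulative: 84
Frame 10: OPEN. Sum of all frame-10 rolls (5+4) = 9. Cumulative: 93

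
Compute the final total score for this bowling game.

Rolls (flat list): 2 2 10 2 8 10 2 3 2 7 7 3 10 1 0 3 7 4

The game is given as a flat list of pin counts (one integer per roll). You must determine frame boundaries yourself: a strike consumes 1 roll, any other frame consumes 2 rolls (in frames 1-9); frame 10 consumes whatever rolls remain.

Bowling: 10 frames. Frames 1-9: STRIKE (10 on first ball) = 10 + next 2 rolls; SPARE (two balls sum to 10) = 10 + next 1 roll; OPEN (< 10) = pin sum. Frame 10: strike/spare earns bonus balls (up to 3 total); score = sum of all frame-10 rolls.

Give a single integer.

Answer: 119

Derivation:
Frame 1: OPEN (2+2=4). Cumulative: 4
Frame 2: STRIKE. 10 + next two rolls (2+8) = 20. Cumulative: 24
Frame 3: SPARE (2+8=10). 10 + next roll (10) = 20. Cumulative: 44
Frame 4: STRIKE. 10 + next two rolls (2+3) = 15. Cumulative: 59
Frame 5: OPEN (2+3=5). Cumulative: 64
Frame 6: OPEN (2+7=9). Cumulative: 73
Frame 7: SPARE (7+3=10). 10 + next roll (10) = 20. Cumulative: 93
Frame 8: STRIKE. 10 + next two rolls (1+0) = 11. Cumulative: 104
Frame 9: OPEN (1+0=1). Cumulative: 105
Frame 10: SPARE. Sum of all frame-10 rolls (3+7+4) = 14. Cumulative: 119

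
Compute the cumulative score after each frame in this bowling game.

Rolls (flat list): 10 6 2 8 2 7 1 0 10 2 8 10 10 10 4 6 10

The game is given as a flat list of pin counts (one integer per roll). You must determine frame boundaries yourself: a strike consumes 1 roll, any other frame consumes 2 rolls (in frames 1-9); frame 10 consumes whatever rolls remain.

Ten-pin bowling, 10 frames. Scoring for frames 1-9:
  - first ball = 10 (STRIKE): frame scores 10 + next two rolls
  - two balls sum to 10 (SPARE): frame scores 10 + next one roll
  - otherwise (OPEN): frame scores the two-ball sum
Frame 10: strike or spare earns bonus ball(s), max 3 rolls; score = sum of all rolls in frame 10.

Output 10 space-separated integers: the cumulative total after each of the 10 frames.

Answer: 18 26 43 51 63 83 113 137 157 177

Derivation:
Frame 1: STRIKE. 10 + next two rolls (6+2) = 18. Cumulative: 18
Frame 2: OPEN (6+2=8). Cumulative: 26
Frame 3: SPARE (8+2=10). 10 + next roll (7) = 17. Cumulative: 43
Frame 4: OPEN (7+1=8). Cumulative: 51
Frame 5: SPARE (0+10=10). 10 + next roll (2) = 12. Cumulative: 63
Frame 6: SPARE (2+8=10). 10 + next roll (10) = 20. Cumulative: 83
Frame 7: STRIKE. 10 + next two rolls (10+10) = 30. Cumulative: 113
Frame 8: STRIKE. 10 + next two rolls (10+4) = 24. Cumulative: 137
Frame 9: STRIKE. 10 + next two rolls (4+6) = 20. Cumulative: 157
Frame 10: SPARE. Sum of all frame-10 rolls (4+6+10) = 20. Cumulative: 177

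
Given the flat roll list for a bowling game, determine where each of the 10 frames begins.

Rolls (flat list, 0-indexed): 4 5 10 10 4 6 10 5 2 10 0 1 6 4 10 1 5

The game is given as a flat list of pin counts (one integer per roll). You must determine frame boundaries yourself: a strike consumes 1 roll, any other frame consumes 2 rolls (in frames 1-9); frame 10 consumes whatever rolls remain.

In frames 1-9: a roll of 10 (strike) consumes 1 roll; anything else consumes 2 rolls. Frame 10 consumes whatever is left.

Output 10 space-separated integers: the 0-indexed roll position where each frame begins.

Frame 1 starts at roll index 0: rolls=4,5 (sum=9), consumes 2 rolls
Frame 2 starts at roll index 2: roll=10 (strike), consumes 1 roll
Frame 3 starts at roll index 3: roll=10 (strike), consumes 1 roll
Frame 4 starts at roll index 4: rolls=4,6 (sum=10), consumes 2 rolls
Frame 5 starts at roll index 6: roll=10 (strike), consumes 1 roll
Frame 6 starts at roll index 7: rolls=5,2 (sum=7), consumes 2 rolls
Frame 7 starts at roll index 9: roll=10 (strike), consumes 1 roll
Frame 8 starts at roll index 10: rolls=0,1 (sum=1), consumes 2 rolls
Frame 9 starts at roll index 12: rolls=6,4 (sum=10), consumes 2 rolls
Frame 10 starts at roll index 14: 3 remaining rolls

Answer: 0 2 3 4 6 7 9 10 12 14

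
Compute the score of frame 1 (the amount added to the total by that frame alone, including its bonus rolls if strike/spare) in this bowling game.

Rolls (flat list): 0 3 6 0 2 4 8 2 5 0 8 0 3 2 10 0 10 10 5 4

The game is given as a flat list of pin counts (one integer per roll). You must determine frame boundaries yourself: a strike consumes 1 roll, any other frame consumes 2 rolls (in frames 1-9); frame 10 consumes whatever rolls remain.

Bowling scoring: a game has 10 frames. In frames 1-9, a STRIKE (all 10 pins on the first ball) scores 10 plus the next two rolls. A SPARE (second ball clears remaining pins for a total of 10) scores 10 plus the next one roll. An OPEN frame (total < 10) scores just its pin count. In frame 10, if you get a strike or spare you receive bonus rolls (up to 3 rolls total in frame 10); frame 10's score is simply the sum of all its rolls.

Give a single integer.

Frame 1: OPEN (0+3=3). Cumulative: 3
Frame 2: OPEN (6+0=6). Cumulative: 9
Frame 3: OPEN (2+4=6). Cumulative: 15

Answer: 3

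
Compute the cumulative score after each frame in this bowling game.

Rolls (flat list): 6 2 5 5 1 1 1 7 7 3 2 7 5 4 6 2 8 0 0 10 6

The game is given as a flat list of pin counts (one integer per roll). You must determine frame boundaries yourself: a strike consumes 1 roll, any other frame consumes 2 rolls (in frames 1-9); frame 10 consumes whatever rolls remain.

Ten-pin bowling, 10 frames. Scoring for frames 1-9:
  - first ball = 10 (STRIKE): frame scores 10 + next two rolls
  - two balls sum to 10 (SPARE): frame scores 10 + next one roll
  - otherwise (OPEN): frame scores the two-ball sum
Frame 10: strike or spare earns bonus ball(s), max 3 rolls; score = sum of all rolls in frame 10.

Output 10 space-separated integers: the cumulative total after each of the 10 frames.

Frame 1: OPEN (6+2=8). Cumulative: 8
Frame 2: SPARE (5+5=10). 10 + next roll (1) = 11. Cumulative: 19
Frame 3: OPEN (1+1=2). Cumulative: 21
Frame 4: OPEN (1+7=8). Cumulative: 29
Frame 5: SPARE (7+3=10). 10 + next roll (2) = 12. Cumulative: 41
Frame 6: OPEN (2+7=9). Cumulative: 50
Frame 7: OPEN (5+4=9). Cumulative: 59
Frame 8: OPEN (6+2=8). Cumulative: 67
Frame 9: OPEN (8+0=8). Cumulative: 75
Frame 10: SPARE. Sum of all frame-10 rolls (0+10+6) = 16. Cumulative: 91

Answer: 8 19 21 29 41 50 59 67 75 91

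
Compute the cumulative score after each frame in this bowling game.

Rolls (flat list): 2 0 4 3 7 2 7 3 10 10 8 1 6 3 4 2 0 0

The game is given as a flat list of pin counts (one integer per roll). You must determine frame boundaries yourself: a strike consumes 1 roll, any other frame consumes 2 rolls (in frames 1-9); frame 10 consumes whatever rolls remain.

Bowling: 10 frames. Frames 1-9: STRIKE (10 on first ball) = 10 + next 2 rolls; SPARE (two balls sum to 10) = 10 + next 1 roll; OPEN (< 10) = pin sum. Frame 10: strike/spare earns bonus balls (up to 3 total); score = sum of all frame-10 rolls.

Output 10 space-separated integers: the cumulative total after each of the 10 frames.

Frame 1: OPEN (2+0=2). Cumulative: 2
Frame 2: OPEN (4+3=7). Cumulative: 9
Frame 3: OPEN (7+2=9). Cumulative: 18
Frame 4: SPARE (7+3=10). 10 + next roll (10) = 20. Cumulative: 38
Frame 5: STRIKE. 10 + next two rolls (10+8) = 28. Cumulative: 66
Frame 6: STRIKE. 10 + next two rolls (8+1) = 19. Cumulative: 85
Frame 7: OPEN (8+1=9). Cumulative: 94
Frame 8: OPEN (6+3=9). Cumulative: 103
Frame 9: OPEN (4+2=6). Cumulative: 109
Frame 10: OPEN. Sum of all frame-10 rolls (0+0) = 0. Cumulative: 109

Answer: 2 9 18 38 66 85 94 103 109 109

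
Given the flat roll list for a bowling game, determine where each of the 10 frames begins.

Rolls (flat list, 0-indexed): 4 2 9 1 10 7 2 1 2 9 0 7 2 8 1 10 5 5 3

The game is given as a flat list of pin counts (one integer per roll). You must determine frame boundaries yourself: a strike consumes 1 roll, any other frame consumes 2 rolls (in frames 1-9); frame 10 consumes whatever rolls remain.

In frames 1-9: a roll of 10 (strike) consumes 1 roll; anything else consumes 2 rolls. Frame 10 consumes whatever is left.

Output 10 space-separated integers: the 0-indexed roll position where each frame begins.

Frame 1 starts at roll index 0: rolls=4,2 (sum=6), consumes 2 rolls
Frame 2 starts at roll index 2: rolls=9,1 (sum=10), consumes 2 rolls
Frame 3 starts at roll index 4: roll=10 (strike), consumes 1 roll
Frame 4 starts at roll index 5: rolls=7,2 (sum=9), consumes 2 rolls
Frame 5 starts at roll index 7: rolls=1,2 (sum=3), consumes 2 rolls
Frame 6 starts at roll index 9: rolls=9,0 (sum=9), consumes 2 rolls
Frame 7 starts at roll index 11: rolls=7,2 (sum=9), consumes 2 rolls
Frame 8 starts at roll index 13: rolls=8,1 (sum=9), consumes 2 rolls
Frame 9 starts at roll index 15: roll=10 (strike), consumes 1 roll
Frame 10 starts at roll index 16: 3 remaining rolls

Answer: 0 2 4 5 7 9 11 13 15 16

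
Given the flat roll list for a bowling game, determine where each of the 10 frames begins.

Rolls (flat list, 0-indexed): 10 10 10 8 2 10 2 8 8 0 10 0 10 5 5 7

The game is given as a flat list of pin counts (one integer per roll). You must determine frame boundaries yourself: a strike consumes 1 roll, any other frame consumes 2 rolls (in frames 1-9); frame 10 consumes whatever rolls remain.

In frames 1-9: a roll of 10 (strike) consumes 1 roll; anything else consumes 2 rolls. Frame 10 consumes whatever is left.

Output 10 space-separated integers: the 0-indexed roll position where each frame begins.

Frame 1 starts at roll index 0: roll=10 (strike), consumes 1 roll
Frame 2 starts at roll index 1: roll=10 (strike), consumes 1 roll
Frame 3 starts at roll index 2: roll=10 (strike), consumes 1 roll
Frame 4 starts at roll index 3: rolls=8,2 (sum=10), consumes 2 rolls
Frame 5 starts at roll index 5: roll=10 (strike), consumes 1 roll
Frame 6 starts at roll index 6: rolls=2,8 (sum=10), consumes 2 rolls
Frame 7 starts at roll index 8: rolls=8,0 (sum=8), consumes 2 rolls
Frame 8 starts at roll index 10: roll=10 (strike), consumes 1 roll
Frame 9 starts at roll index 11: rolls=0,10 (sum=10), consumes 2 rolls
Frame 10 starts at roll index 13: 3 remaining rolls

Answer: 0 1 2 3 5 6 8 10 11 13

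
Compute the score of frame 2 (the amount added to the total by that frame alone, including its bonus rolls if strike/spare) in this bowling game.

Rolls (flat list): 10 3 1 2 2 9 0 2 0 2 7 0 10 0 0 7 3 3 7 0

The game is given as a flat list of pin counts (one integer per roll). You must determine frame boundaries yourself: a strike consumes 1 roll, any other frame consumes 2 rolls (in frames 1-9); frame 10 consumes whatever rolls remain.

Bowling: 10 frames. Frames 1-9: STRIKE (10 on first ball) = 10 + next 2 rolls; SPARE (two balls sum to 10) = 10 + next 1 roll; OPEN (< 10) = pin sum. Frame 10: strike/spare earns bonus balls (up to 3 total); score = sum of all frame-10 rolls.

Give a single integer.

Frame 1: STRIKE. 10 + next two rolls (3+1) = 14. Cumulative: 14
Frame 2: OPEN (3+1=4). Cumulative: 18
Frame 3: OPEN (2+2=4). Cumulative: 22
Frame 4: OPEN (9+0=9). Cumulative: 31

Answer: 4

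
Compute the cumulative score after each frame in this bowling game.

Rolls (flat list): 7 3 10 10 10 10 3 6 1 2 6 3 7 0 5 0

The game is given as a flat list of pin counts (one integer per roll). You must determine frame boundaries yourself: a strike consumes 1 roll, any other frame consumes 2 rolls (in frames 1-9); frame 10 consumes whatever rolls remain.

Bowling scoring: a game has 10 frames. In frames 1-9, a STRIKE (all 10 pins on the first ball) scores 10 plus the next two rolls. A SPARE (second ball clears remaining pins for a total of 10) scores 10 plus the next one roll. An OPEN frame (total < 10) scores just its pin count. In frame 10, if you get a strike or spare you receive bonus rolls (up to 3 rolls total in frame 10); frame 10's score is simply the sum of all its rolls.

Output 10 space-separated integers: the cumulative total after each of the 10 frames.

Frame 1: SPARE (7+3=10). 10 + next roll (10) = 20. Cumulative: 20
Frame 2: STRIKE. 10 + next two rolls (10+10) = 30. Cumulative: 50
Frame 3: STRIKE. 10 + next two rolls (10+10) = 30. Cumulative: 80
Frame 4: STRIKE. 10 + next two rolls (10+3) = 23. Cumulative: 103
Frame 5: STRIKE. 10 + next two rolls (3+6) = 19. Cumulative: 122
Frame 6: OPEN (3+6=9). Cumulative: 131
Frame 7: OPEN (1+2=3). Cumulative: 134
Frame 8: OPEN (6+3=9). Cumulative: 143
Frame 9: OPEN (7+0=7). Cumulative: 150
Frame 10: OPEN. Sum of all frame-10 rolls (5+0) = 5. Cumulative: 155

Answer: 20 50 80 103 122 131 134 143 150 155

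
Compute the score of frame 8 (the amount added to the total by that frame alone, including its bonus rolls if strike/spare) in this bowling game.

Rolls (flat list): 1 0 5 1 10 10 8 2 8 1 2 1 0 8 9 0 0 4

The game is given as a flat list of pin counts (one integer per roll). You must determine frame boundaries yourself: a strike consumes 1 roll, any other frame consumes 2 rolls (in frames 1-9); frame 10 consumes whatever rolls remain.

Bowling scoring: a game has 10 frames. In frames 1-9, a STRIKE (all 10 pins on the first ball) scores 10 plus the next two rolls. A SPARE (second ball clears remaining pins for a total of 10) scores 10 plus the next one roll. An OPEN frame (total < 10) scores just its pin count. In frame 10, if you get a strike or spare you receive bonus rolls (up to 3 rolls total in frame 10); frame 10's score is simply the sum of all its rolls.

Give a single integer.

Frame 1: OPEN (1+0=1). Cumulative: 1
Frame 2: OPEN (5+1=6). Cumulative: 7
Frame 3: STRIKE. 10 + next two rolls (10+8) = 28. Cumulative: 35
Frame 4: STRIKE. 10 + next two rolls (8+2) = 20. Cumulative: 55
Frame 5: SPARE (8+2=10). 10 + next roll (8) = 18. Cumulative: 73
Frame 6: OPEN (8+1=9). Cumulative: 82
Frame 7: OPEN (2+1=3). Cumulative: 85
Frame 8: OPEN (0+8=8). Cumulative: 93
Frame 9: OPEN (9+0=9). Cumulative: 102
Frame 10: OPEN. Sum of all frame-10 rolls (0+4) = 4. Cumulative: 106

Answer: 8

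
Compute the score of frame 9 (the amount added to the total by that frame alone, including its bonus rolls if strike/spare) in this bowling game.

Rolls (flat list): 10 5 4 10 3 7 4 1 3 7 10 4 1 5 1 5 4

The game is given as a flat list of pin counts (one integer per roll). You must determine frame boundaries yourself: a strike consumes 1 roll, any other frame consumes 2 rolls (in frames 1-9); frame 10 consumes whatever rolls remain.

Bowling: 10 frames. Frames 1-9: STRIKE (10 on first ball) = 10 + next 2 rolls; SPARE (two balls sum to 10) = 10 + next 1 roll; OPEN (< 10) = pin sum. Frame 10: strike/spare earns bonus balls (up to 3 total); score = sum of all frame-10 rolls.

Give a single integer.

Frame 1: STRIKE. 10 + next two rolls (5+4) = 19. Cumulative: 19
Frame 2: OPEN (5+4=9). Cumulative: 28
Frame 3: STRIKE. 10 + next two rolls (3+7) = 20. Cumulative: 48
Frame 4: SPARE (3+7=10). 10 + next roll (4) = 14. Cumulative: 62
Frame 5: OPEN (4+1=5). Cumulative: 67
Frame 6: SPARE (3+7=10). 10 + next roll (10) = 20. Cumulative: 87
Frame 7: STRIKE. 10 + next two rolls (4+1) = 15. Cumulative: 102
Frame 8: OPEN (4+1=5). Cumulative: 107
Frame 9: OPEN (5+1=6). Cumulative: 113
Frame 10: OPEN. Sum of all frame-10 rolls (5+4) = 9. Cumulative: 122

Answer: 6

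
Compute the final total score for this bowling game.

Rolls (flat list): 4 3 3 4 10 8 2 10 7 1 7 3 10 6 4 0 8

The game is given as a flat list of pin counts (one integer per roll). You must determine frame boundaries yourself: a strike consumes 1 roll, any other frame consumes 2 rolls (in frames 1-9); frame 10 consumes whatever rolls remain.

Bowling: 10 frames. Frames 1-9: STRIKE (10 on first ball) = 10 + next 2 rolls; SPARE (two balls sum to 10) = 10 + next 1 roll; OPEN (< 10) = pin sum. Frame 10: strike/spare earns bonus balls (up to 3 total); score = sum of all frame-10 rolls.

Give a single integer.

Frame 1: OPEN (4+3=7). Cumulative: 7
Frame 2: OPEN (3+4=7). Cumulative: 14
Frame 3: STRIKE. 10 + next two rolls (8+2) = 20. Cumulative: 34
Frame 4: SPARE (8+2=10). 10 + next roll (10) = 20. Cumulative: 54
Frame 5: STRIKE. 10 + next two rolls (7+1) = 18. Cumulative: 72
Frame 6: OPEN (7+1=8). Cumulative: 80
Frame 7: SPARE (7+3=10). 10 + next roll (10) = 20. Cumulative: 100
Frame 8: STRIKE. 10 + next two rolls (6+4) = 20. Cumulative: 120
Frame 9: SPARE (6+4=10). 10 + next roll (0) = 10. Cumulative: 130
Frame 10: OPEN. Sum of all frame-10 rolls (0+8) = 8. Cumulative: 138

Answer: 138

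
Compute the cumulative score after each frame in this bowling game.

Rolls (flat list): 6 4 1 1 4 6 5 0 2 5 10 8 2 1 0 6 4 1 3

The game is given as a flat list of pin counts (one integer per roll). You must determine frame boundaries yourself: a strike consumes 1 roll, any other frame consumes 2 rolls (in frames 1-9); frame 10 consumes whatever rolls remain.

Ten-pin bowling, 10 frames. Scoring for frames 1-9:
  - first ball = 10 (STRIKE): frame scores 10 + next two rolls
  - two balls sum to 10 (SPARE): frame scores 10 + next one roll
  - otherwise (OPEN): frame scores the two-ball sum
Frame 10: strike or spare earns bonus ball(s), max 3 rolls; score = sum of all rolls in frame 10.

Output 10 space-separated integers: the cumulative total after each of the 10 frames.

Frame 1: SPARE (6+4=10). 10 + next roll (1) = 11. Cumulative: 11
Frame 2: OPEN (1+1=2). Cumulative: 13
Frame 3: SPARE (4+6=10). 10 + next roll (5) = 15. Cumulative: 28
Frame 4: OPEN (5+0=5). Cumulative: 33
Frame 5: OPEN (2+5=7). Cumulative: 40
Frame 6: STRIKE. 10 + next two rolls (8+2) = 20. Cumulative: 60
Frame 7: SPARE (8+2=10). 10 + next roll (1) = 11. Cumulative: 71
Frame 8: OPEN (1+0=1). Cumulative: 72
Frame 9: SPARE (6+4=10). 10 + next roll (1) = 11. Cumulative: 83
Frame 10: OPEN. Sum of all frame-10 rolls (1+3) = 4. Cumulative: 87

Answer: 11 13 28 33 40 60 71 72 83 87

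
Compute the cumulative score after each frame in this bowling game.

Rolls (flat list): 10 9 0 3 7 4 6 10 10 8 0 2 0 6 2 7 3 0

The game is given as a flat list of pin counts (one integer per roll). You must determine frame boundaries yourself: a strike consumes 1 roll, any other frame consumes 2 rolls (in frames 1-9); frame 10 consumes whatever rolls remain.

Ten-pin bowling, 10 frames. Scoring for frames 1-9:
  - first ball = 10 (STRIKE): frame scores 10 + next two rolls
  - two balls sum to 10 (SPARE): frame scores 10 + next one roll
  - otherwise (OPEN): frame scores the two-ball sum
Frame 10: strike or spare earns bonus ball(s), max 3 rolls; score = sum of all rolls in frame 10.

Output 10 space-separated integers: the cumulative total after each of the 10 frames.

Answer: 19 28 42 62 90 108 116 118 126 136

Derivation:
Frame 1: STRIKE. 10 + next two rolls (9+0) = 19. Cumulative: 19
Frame 2: OPEN (9+0=9). Cumulative: 28
Frame 3: SPARE (3+7=10). 10 + next roll (4) = 14. Cumulative: 42
Frame 4: SPARE (4+6=10). 10 + next roll (10) = 20. Cumulative: 62
Frame 5: STRIKE. 10 + next two rolls (10+8) = 28. Cumulative: 90
Frame 6: STRIKE. 10 + next two rolls (8+0) = 18. Cumulative: 108
Frame 7: OPEN (8+0=8). Cumulative: 116
Frame 8: OPEN (2+0=2). Cumulative: 118
Frame 9: OPEN (6+2=8). Cumulative: 126
Frame 10: SPARE. Sum of all frame-10 rolls (7+3+0) = 10. Cumulative: 136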